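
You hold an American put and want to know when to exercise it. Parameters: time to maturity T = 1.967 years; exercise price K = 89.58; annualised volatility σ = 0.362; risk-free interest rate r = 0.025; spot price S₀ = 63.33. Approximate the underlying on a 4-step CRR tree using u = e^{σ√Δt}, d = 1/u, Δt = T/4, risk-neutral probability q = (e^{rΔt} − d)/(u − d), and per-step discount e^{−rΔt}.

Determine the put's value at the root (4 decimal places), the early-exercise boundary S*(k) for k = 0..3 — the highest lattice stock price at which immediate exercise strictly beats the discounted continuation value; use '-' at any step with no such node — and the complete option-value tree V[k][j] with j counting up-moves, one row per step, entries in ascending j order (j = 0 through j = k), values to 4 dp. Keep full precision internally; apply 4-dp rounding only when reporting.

price = 29.8431
boundary = - 49.1318 38.1168 49.1318
tree:
29.8431
40.4482 18.2434
51.4632 27.9001 7.4415
60.0087 40.4482 13.9764 0.0000
66.6384 51.4632 26.2500 0.0000 0.0000

Δt=0.49175  u=1.28898  d=0.77581  q=0.46098  discount=0.98778
step 4 (expiry): payoffs max(K−S,0) = 66.6384 51.4632 26.2500 0.0000 0.0000
step 3: (k=3,j=0): S=29.5713, (K−S)⁺=60.0087, hold=58.9142 ⇒ V=60.0087 exercise | (k=3,j=1): S=49.1318, (K−S)⁺=40.4482, hold=39.3536 ⇒ V=40.4482 exercise | (k=3,j=2): S=81.6312, (K−S)⁺=7.9488, hold=13.9764 ⇒ V=13.9764 continue | (k=3,j=3): S=135.6279, (K−S)⁺=0.0000, hold=0.0000 ⇒ V=0.0000 continue  boundary S*=49.1318
step 2: (k=2,j=0): S=38.1168, (K−S)⁺=51.4632, hold=50.3687 ⇒ V=51.4632 exercise | (k=2,j=1): S=63.3300, (K−S)⁺=26.2500, hold=27.9001 ⇒ V=27.9001 continue | (k=2,j=2): S=105.2210, (K−S)⁺=0.0000, hold=7.4415 ⇒ V=7.4415 continue  boundary S*=38.1168
step 1: (k=1,j=0): S=49.1318, (K−S)⁺=40.4482, hold=40.1050 ⇒ V=40.4482 exercise | (k=1,j=1): S=81.6312, (K−S)⁺=7.9488, hold=18.2434 ⇒ V=18.2434 continue  boundary S*=49.1318
step 0: (k=0,j=0): S=63.3300, (K−S)⁺=26.2500, hold=29.8431 ⇒ V=29.8431 continue  boundary S*=-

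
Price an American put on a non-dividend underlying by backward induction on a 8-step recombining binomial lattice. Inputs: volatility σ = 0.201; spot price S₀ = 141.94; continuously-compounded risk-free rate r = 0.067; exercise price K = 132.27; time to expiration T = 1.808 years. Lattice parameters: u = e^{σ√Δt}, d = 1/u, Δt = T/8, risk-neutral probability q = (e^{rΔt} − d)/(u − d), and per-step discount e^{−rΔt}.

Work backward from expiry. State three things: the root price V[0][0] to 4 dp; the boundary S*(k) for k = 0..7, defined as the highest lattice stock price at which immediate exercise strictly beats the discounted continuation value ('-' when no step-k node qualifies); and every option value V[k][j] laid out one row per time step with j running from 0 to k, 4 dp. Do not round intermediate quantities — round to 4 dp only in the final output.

price = 5.9340
boundary = - - - 106.5635 96.8523 106.5635 117.2485 106.5635
tree:
5.9340
9.9745 2.8682
16.2825 5.2078 1.0774
25.7065 9.1990 2.1615 0.2407
35.4177 15.7058 4.2522 0.5502 0.0000
44.2439 25.7065 8.1456 1.2577 0.0000 0.0000
52.2658 35.4177 15.0215 2.8750 0.0000 0.0000 0.0000
59.5567 44.2439 25.7065 6.5716 0.0000 0.0000 0.0000 0.0000
66.1831 52.2658 35.4177 15.0215 0.0000 0.0000 0.0000 0.0000 0.0000

Δt=0.22600, u=1.10027, d=0.90887, q=0.55584, disc=e^(-rΔt)=0.98497
k=8 terminal: V=max(K-S,0) → 66.1831 52.2658 35.4177 15.0215 0.0000 0.0000 0.0000 0.0000 0.0000
k=7: j=0 S=72.7133 intr=59.5567 cont=57.5690 V=59.5567[EX]; j=1 S=88.0261 intr=44.2439 cont=42.2562 V=44.2439[EX]; j=2 S=106.5635 intr=25.7065 cont=23.7187 V=25.7065[EX]; j=3 S=129.0049 intr=3.2651 cont=6.5716 V=6.5716[hold]; j=4 S=156.1721 intr=0.0000 cont=0.0000 V=0.0000[hold]; j=5 S=189.0606 intr=0.0000 cont=0.0000 V=0.0000[hold]; j=6 S=228.8750 intr=0.0000 cont=0.0000 V=0.0000[hold]; j=7 S=277.0740 intr=0.0000 cont=0.0000 V=0.0000[hold]  S*(7)=106.5635
k=6: j=0 S=80.0042 intr=52.2658 cont=50.2781 V=52.2658[EX]; j=1 S=96.8523 intr=35.4177 cont=33.4299 V=35.4177[EX]; j=2 S=117.2485 intr=15.0215 cont=14.8440 V=15.0215[EX]; j=3 S=141.9400 intr=0.0000 cont=2.8750 V=2.8750[hold]; j=4 S=171.8313 intr=0.0000 cont=0.0000 V=0.0000[hold]; j=5 S=208.0174 intr=0.0000 cont=0.0000 V=0.0000[hold]; j=6 S=251.8240 intr=0.0000 cont=0.0000 V=0.0000[hold]  S*(6)=117.2485
k=5: j=0 S=88.0261 intr=44.2439 cont=42.2562 V=44.2439[EX]; j=1 S=106.5635 intr=25.7065 cont=23.7187 V=25.7065[EX]; j=2 S=129.0049 intr=3.2651 cont=8.1456 V=8.1456[hold]; j=3 S=156.1721 intr=0.0000 cont=1.2577 V=1.2577[hold]; j=4 S=189.0606 intr=0.0000 cont=0.0000 V=0.0000[hold]; j=5 S=228.8750 intr=0.0000 cont=0.0000 V=0.0000[hold]  S*(5)=106.5635
k=4: j=0 S=96.8523 intr=35.4177 cont=33.4299 V=35.4177[EX]; j=1 S=117.2485 intr=15.0215 cont=15.7058 V=15.7058[hold]; j=2 S=141.9400 intr=0.0000 cont=4.2522 V=4.2522[hold]; j=3 S=171.8313 intr=0.0000 cont=0.5502 V=0.5502[hold]; j=4 S=208.0174 intr=0.0000 cont=0.0000 V=0.0000[hold]  S*(4)=96.8523
k=3: j=0 S=106.5635 intr=25.7065 cont=24.0933 V=25.7065[EX]; j=1 S=129.0049 intr=3.2651 cont=9.1990 V=9.1990[hold]; j=2 S=156.1721 intr=0.0000 cont=2.1615 V=2.1615[hold]; j=3 S=189.0606 intr=0.0000 cont=0.2407 V=0.2407[hold]  S*(3)=106.5635
k=2: j=0 S=117.2485 intr=15.0215 cont=16.2825 V=16.2825[hold]; j=1 S=141.9400 intr=0.0000 cont=5.2078 V=5.2078[hold]; j=2 S=171.8313 intr=0.0000 cont=1.0774 V=1.0774[hold]  S*(2)=-
k=1: j=0 S=129.0049 intr=3.2651 cont=9.9745 V=9.9745[hold]; j=1 S=156.1721 intr=0.0000 cont=2.8682 V=2.8682[hold]  S*(1)=-
k=0: j=0 S=141.9400 intr=0.0000 cont=5.9340 V=5.9340[hold]  S*(0)=-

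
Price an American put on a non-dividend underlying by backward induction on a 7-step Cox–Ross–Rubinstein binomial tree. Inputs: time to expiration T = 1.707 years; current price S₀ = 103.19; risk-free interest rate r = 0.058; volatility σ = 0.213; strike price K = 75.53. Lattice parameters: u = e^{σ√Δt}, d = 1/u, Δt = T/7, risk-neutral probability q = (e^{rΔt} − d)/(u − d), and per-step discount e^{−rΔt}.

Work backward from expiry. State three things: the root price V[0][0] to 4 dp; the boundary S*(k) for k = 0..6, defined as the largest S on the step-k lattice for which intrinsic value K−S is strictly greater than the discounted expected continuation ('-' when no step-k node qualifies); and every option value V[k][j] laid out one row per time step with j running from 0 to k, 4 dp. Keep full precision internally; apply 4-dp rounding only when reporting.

Δt=0.24386  u=1.11091  d=0.90016  q=0.54131  discount=0.98596
step 7 (expiry): payoffs max(K−S,0) = 26.1133 14.5434 0.2645 0.0000 0.0000 0.0000 0.0000 0.0000
step 6: (k=6,j=0): S=54.8977, (K−S)⁺=20.6323, hold=19.5716 ⇒ V=20.6323 exercise | (k=6,j=1): S=67.7509, (K−S)⁺=7.7791, hold=6.7183 ⇒ V=7.7791 exercise | (k=6,j=2): S=83.6135, (K−S)⁺=0.0000, hold=0.1196 ⇒ V=0.1196 continue | (k=6,j=3): S=103.1900, (K−S)⁺=0.0000, hold=0.0000 ⇒ V=0.0000 continue | (k=6,j=4): S=127.3500, (K−S)⁺=0.0000, hold=0.0000 ⇒ V=0.0000 continue | (k=6,j=5): S=157.1665, (K−S)⁺=0.0000, hold=0.0000 ⇒ V=0.0000 continue | (k=6,j=6): S=193.9640, (K−S)⁺=0.0000, hold=0.0000 ⇒ V=0.0000 continue  boundary S*=67.7509
step 5: (k=5,j=0): S=60.9866, (K−S)⁺=14.5434, hold=13.4826 ⇒ V=14.5434 exercise | (k=5,j=1): S=75.2655, (K−S)⁺=0.2645, hold=3.5819 ⇒ V=3.5819 continue | (k=5,j=2): S=92.8874, (K−S)⁺=0.0000, hold=0.0541 ⇒ V=0.0541 continue | (k=5,j=3): S=114.6353, (K−S)⁺=0.0000, hold=0.0000 ⇒ V=0.0000 continue | (k=5,j=4): S=141.4749, (K−S)⁺=0.0000, hold=0.0000 ⇒ V=0.0000 continue | (k=5,j=5): S=174.5985, (K−S)⁺=0.0000, hold=0.0000 ⇒ V=0.0000 continue  boundary S*=60.9866
step 4: (k=4,j=0): S=67.7509, (K−S)⁺=7.7791, hold=8.4888 ⇒ V=8.4888 continue | (k=4,j=1): S=83.6135, (K−S)⁺=0.0000, hold=1.6488 ⇒ V=1.6488 continue | (k=4,j=2): S=103.1900, (K−S)⁺=0.0000, hold=0.0245 ⇒ V=0.0245 continue | (k=4,j=3): S=127.3500, (K−S)⁺=0.0000, hold=0.0000 ⇒ V=0.0000 continue | (k=4,j=4): S=157.1665, (K−S)⁺=0.0000, hold=0.0000 ⇒ V=0.0000 continue  boundary S*=-
step 3: (k=3,j=0): S=75.2655, (K−S)⁺=0.2645, hold=4.7190 ⇒ V=4.7190 continue | (k=3,j=1): S=92.8874, (K−S)⁺=0.0000, hold=0.7587 ⇒ V=0.7587 continue | (k=3,j=2): S=114.6353, (K−S)⁺=0.0000, hold=0.0111 ⇒ V=0.0111 continue | (k=3,j=3): S=141.4749, (K−S)⁺=0.0000, hold=0.0000 ⇒ V=0.0000 continue  boundary S*=-
step 2: (k=2,j=0): S=83.6135, (K−S)⁺=0.0000, hold=2.5391 ⇒ V=2.5391 continue | (k=2,j=1): S=103.1900, (K−S)⁺=0.0000, hold=0.3490 ⇒ V=0.3490 continue | (k=2,j=2): S=127.3500, (K−S)⁺=0.0000, hold=0.0050 ⇒ V=0.0050 continue  boundary S*=-
step 1: (k=1,j=0): S=92.8874, (K−S)⁺=0.0000, hold=1.3345 ⇒ V=1.3345 continue | (k=1,j=1): S=114.6353, (K−S)⁺=0.0000, hold=0.1605 ⇒ V=0.1605 continue  boundary S*=-
step 0: (k=0,j=0): S=103.1900, (K−S)⁺=0.0000, hold=0.6892 ⇒ V=0.6892 continue  boundary S*=-

price = 0.6892
boundary = - - - - - 60.9866 67.7509
tree:
0.6892
1.3345 0.1605
2.5391 0.3490 0.0050
4.7190 0.7587 0.0111 0.0000
8.4888 1.6488 0.0245 0.0000 0.0000
14.5434 3.5819 0.0541 0.0000 0.0000 0.0000
20.6323 7.7791 0.1196 0.0000 0.0000 0.0000 0.0000
26.1133 14.5434 0.2645 0.0000 0.0000 0.0000 0.0000 0.0000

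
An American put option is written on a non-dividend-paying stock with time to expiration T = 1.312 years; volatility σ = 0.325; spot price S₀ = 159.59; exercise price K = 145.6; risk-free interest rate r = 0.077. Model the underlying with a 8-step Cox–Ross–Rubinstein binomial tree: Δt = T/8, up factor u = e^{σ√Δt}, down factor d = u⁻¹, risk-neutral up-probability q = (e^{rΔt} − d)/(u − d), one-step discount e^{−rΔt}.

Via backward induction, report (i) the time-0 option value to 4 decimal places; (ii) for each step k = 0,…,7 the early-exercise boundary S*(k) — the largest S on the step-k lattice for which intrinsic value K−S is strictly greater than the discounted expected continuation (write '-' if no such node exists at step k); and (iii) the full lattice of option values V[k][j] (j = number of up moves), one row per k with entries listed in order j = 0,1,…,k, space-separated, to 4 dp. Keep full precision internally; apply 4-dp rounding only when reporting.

Δt=0.16400  u=1.14067  d=0.87668  q=0.51528  discount=0.98745
step 8 (expiry): payoffs max(K−S,0) = 89.9163 73.1484 51.3314 22.9447 0.0000 0.0000 0.0000 0.0000 0.0000
step 7: (k=7,j=0): S=63.5167, (K−S)⁺=82.0833, hold=80.2562 ⇒ V=82.0833 exercise | (k=7,j=1): S=82.6433, (K−S)⁺=62.9567, hold=61.1297 ⇒ V=62.9567 exercise | (k=7,j=2): S=107.5293, (K−S)⁺=38.0707, hold=36.2437 ⇒ V=38.0707 exercise | (k=7,j=3): S=139.9091, (K−S)⁺=5.6909, hold=10.9821 ⇒ V=10.9821 continue | (k=7,j=4): S=182.0394, (K−S)⁺=0.0000, hold=0.0000 ⇒ V=0.0000 continue | (k=7,j=5): S=236.8561, (K−S)⁺=0.0000, hold=0.0000 ⇒ V=0.0000 continue | (k=7,j=6): S=308.1796, (K−S)⁺=0.0000, hold=0.0000 ⇒ V=0.0000 continue | (k=7,j=7): S=400.9805, (K−S)⁺=0.0000, hold=0.0000 ⇒ V=0.0000 continue  boundary S*=107.5293
step 6: (k=6,j=0): S=72.4516, (K−S)⁺=73.1484, hold=71.3214 ⇒ V=73.1484 exercise | (k=6,j=1): S=94.2686, (K−S)⁺=51.3314, hold=49.5043 ⇒ V=51.3314 exercise | (k=6,j=2): S=122.6553, (K−S)⁺=22.9447, hold=23.8099 ⇒ V=23.8099 continue | (k=6,j=3): S=159.5900, (K−S)⁺=0.0000, hold=5.2564 ⇒ V=5.2564 continue | (k=6,j=4): S=207.6467, (K−S)⁺=0.0000, hold=0.0000 ⇒ V=0.0000 continue | (k=6,j=5): S=270.1745, (K−S)⁺=0.0000, hold=0.0000 ⇒ V=0.0000 continue | (k=6,j=6): S=351.5310, (K−S)⁺=0.0000, hold=0.0000 ⇒ V=0.0000 continue  boundary S*=94.2686
step 5: (k=5,j=0): S=82.6433, (K−S)⁺=62.9567, hold=61.1297 ⇒ V=62.9567 exercise | (k=5,j=1): S=107.5293, (K−S)⁺=38.0707, hold=36.6839 ⇒ V=38.0707 exercise | (k=5,j=2): S=139.9091, (K−S)⁺=5.6909, hold=14.0708 ⇒ V=14.0708 continue | (k=5,j=3): S=182.0394, (K−S)⁺=0.0000, hold=2.5159 ⇒ V=2.5159 continue | (k=5,j=4): S=236.8561, (K−S)⁺=0.0000, hold=0.0000 ⇒ V=0.0000 continue | (k=5,j=5): S=308.1796, (K−S)⁺=0.0000, hold=0.0000 ⇒ V=0.0000 continue  boundary S*=107.5293
step 4: (k=4,j=0): S=94.2686, (K−S)⁺=51.3314, hold=49.5043 ⇒ V=51.3314 exercise | (k=4,j=1): S=122.6553, (K−S)⁺=22.9447, hold=25.3815 ⇒ V=25.3815 continue | (k=4,j=2): S=159.5900, (K−S)⁺=0.0000, hold=8.0149 ⇒ V=8.0149 continue | (k=4,j=3): S=207.6467, (K−S)⁺=0.0000, hold=1.2042 ⇒ V=1.2042 continue | (k=4,j=4): S=270.1745, (K−S)⁺=0.0000, hold=0.0000 ⇒ V=0.0000 continue  boundary S*=94.2686
step 3: (k=3,j=0): S=107.5293, (K−S)⁺=38.0707, hold=37.4835 ⇒ V=38.0707 exercise | (k=3,j=1): S=139.9091, (K−S)⁺=5.6909, hold=16.2266 ⇒ V=16.2266 continue | (k=3,j=2): S=182.0394, (K−S)⁺=0.0000, hold=4.4490 ⇒ V=4.4490 continue | (k=3,j=3): S=236.8561, (K−S)⁺=0.0000, hold=0.5764 ⇒ V=0.5764 continue  boundary S*=107.5293
step 2: (k=2,j=0): S=122.6553, (K−S)⁺=22.9447, hold=26.4783 ⇒ V=26.4783 continue | (k=2,j=1): S=159.5900, (K−S)⁺=0.0000, hold=10.0303 ⇒ V=10.0303 continue | (k=2,j=2): S=207.6467, (K−S)⁺=0.0000, hold=2.4227 ⇒ V=2.4227 continue  boundary S*=-
step 1: (k=1,j=0): S=139.9091, (K−S)⁺=5.6909, hold=17.7771 ⇒ V=17.7771 continue | (k=1,j=1): S=182.0394, (K−S)⁺=0.0000, hold=6.0336 ⇒ V=6.0336 continue  boundary S*=-
step 0: (k=0,j=0): S=159.5900, (K−S)⁺=0.0000, hold=11.5787 ⇒ V=11.5787 continue  boundary S*=-

price = 11.5787
boundary = - - - 107.5293 94.2686 107.5293 94.2686 107.5293
tree:
11.5787
17.7771 6.0336
26.4783 10.0303 2.4227
38.0707 16.2266 4.4490 0.5764
51.3314 25.3815 8.0149 1.2042 0.0000
62.9567 38.0707 14.0708 2.5159 0.0000 0.0000
73.1484 51.3314 23.8099 5.2564 0.0000 0.0000 0.0000
82.0833 62.9567 38.0707 10.9821 0.0000 0.0000 0.0000 0.0000
89.9163 73.1484 51.3314 22.9447 0.0000 0.0000 0.0000 0.0000 0.0000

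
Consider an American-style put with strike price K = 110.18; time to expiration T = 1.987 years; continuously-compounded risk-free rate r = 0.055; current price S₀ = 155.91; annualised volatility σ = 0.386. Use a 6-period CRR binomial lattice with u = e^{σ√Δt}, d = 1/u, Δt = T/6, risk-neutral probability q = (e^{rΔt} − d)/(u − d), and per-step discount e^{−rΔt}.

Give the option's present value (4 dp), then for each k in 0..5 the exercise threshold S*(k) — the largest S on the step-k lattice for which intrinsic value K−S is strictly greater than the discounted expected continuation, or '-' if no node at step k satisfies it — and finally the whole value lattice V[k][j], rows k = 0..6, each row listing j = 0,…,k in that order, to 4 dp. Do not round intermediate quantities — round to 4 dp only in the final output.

Δt=0.33117  u=1.24874  d=0.80081  q=0.48573  discount=0.98195
step 6 (expiry): payoffs max(K−S,0) = 69.0603 46.0603 10.1955 0.0000 0.0000 0.0000 0.0000
step 5: (k=5,j=0): S=51.3477, (K−S)⁺=58.8323, hold=56.8436 ⇒ V=58.8323 exercise | (k=5,j=1): S=80.0686, (K−S)⁺=30.1114, hold=28.1227 ⇒ V=30.1114 exercise | (k=5,j=2): S=124.8543, (K−S)⁺=0.0000, hold=5.1486 ⇒ V=5.1486 continue | (k=5,j=3): S=194.6904, (K−S)⁺=0.0000, hold=0.0000 ⇒ V=0.0000 continue | (k=5,j=4): S=303.5888, (K−S)⁺=0.0000, hold=0.0000 ⇒ V=0.0000 continue | (k=5,j=5): S=473.3985, (K−S)⁺=0.0000, hold=0.0000 ⇒ V=0.0000 continue  boundary S*=80.0686
step 4: (k=4,j=0): S=64.1197, (K−S)⁺=46.0603, hold=44.0716 ⇒ V=46.0603 exercise | (k=4,j=1): S=99.9845, (K−S)⁺=10.1955, hold=17.6616 ⇒ V=17.6616 continue | (k=4,j=2): S=155.9100, (K−S)⁺=0.0000, hold=2.6000 ⇒ V=2.6000 continue | (k=4,j=3): S=243.1169, (K−S)⁺=0.0000, hold=0.0000 ⇒ V=0.0000 continue | (k=4,j=4): S=379.1022, (K−S)⁺=0.0000, hold=0.0000 ⇒ V=0.0000 continue  boundary S*=64.1197
step 3: (k=3,j=0): S=80.0686, (K−S)⁺=30.1114, hold=31.6838 ⇒ V=31.6838 continue | (k=3,j=1): S=124.8543, (K−S)⁺=0.0000, hold=10.1590 ⇒ V=10.1590 continue | (k=3,j=2): S=194.6904, (K−S)⁺=0.0000, hold=1.3130 ⇒ V=1.3130 continue | (k=3,j=3): S=303.5888, (K−S)⁺=0.0000, hold=0.0000 ⇒ V=0.0000 continue  boundary S*=-
step 2: (k=2,j=0): S=99.9845, (K−S)⁺=10.1955, hold=20.8454 ⇒ V=20.8454 continue | (k=2,j=1): S=155.9100, (K−S)⁺=0.0000, hold=5.7564 ⇒ V=5.7564 continue | (k=2,j=2): S=243.1169, (K−S)⁺=0.0000, hold=0.6630 ⇒ V=0.6630 continue  boundary S*=-
step 1: (k=1,j=0): S=124.8543, (K−S)⁺=0.0000, hold=13.2722 ⇒ V=13.2722 continue | (k=1,j=1): S=194.6904, (K−S)⁺=0.0000, hold=3.2231 ⇒ V=3.2231 continue  boundary S*=-
step 0: (k=0,j=0): S=155.9100, (K−S)⁺=0.0000, hold=8.2396 ⇒ V=8.2396 continue  boundary S*=-

price = 8.2396
boundary = - - - - 64.1197 80.0686
tree:
8.2396
13.2722 3.2231
20.8454 5.7564 0.6630
31.6838 10.1590 1.3130 0.0000
46.0603 17.6616 2.6000 0.0000 0.0000
58.8323 30.1114 5.1486 0.0000 0.0000 0.0000
69.0603 46.0603 10.1955 0.0000 0.0000 0.0000 0.0000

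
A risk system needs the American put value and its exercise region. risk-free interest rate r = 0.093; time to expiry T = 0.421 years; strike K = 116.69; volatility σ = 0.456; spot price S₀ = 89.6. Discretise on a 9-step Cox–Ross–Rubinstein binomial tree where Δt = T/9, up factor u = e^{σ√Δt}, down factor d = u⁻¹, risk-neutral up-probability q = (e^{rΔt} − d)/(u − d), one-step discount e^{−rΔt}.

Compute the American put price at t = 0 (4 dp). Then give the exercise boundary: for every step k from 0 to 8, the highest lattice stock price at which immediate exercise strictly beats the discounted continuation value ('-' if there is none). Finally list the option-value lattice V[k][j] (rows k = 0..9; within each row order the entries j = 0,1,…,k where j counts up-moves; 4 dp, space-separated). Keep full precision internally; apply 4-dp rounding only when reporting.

price = 28.0980
boundary = - 81.1850 73.5604 81.1850 73.5604 81.1850 89.6000 81.1850 89.6000
tree:
28.0980
35.5050 20.8607
43.1296 27.6734 14.1606
50.0382 35.5050 20.0034 8.3816
56.2979 43.1296 27.2268 12.8807 3.9095
61.9698 50.0382 35.5050 19.1018 6.7083 1.1161
67.1090 56.2979 43.1296 27.0900 11.1984 2.2305 0.0000
71.7655 61.9698 50.0382 35.5050 17.9675 4.4576 0.0000 0.0000
75.9846 67.1090 56.2979 43.1296 27.0900 8.9083 0.0000 0.0000 0.0000
79.8076 71.7655 61.9698 50.0382 35.5050 17.8028 0.0000 0.0000 0.0000 0.0000

Δt=0.04678, u=1.10365, d=0.90608, q=0.49743, disc=e^(-rΔt)=0.99566
k=9 terminal: V=max(K-S,0) → 79.8076 71.7655 61.9698 50.0382 35.5050 17.8028 0.0000 0.0000 0.0000 0.0000
k=8: j=0 S=40.7054 intr=75.9846 cont=75.4781 V=75.9846[EX]; j=1 S=49.5810 intr=67.1090 cont=66.6024 V=67.1090[EX]; j=2 S=60.3921 intr=56.2979 cont=55.7914 V=56.2979[EX]; j=3 S=73.5604 intr=43.1296 cont=42.6231 V=43.1296[EX]; j=4 S=89.6000 intr=27.0900 cont=26.5835 V=27.0900[EX]; j=5 S=109.1370 intr=7.5530 cont=8.9083 V=8.9083[hold]; j=6 S=132.9341 intr=0.0000 cont=0.0000 V=0.0000[hold]; j=7 S=161.9199 intr=0.0000 cont=0.0000 V=0.0000[hold]; j=8 S=197.2261 intr=0.0000 cont=0.0000 V=0.0000[hold]  S*(8)=89.6000
k=7: j=0 S=44.9245 intr=71.7655 cont=71.2589 V=71.7655[EX]; j=1 S=54.7202 intr=61.9698 cont=61.4633 V=61.9698[EX]; j=2 S=66.6518 intr=50.0382 cont=49.5317 V=50.0382[EX]; j=3 S=81.1850 intr=35.5050 cont=34.9984 V=35.5050[EX]; j=4 S=98.8872 intr=17.8028 cont=17.9675 V=17.9675[hold]; j=5 S=120.4493 intr=0.0000 cont=4.4576 V=4.4576[hold]; j=6 S=146.7129 intr=0.0000 cont=0.0000 V=0.0000[hold]; j=7 S=178.7032 intr=0.0000 cont=0.0000 V=0.0000[hold]  S*(7)=81.1850
k=6: j=0 S=49.5810 intr=67.1090 cont=66.6024 V=67.1090[EX]; j=1 S=60.3921 intr=56.2979 cont=55.7914 V=56.2979[EX]; j=2 S=73.5604 intr=43.1296 cont=42.6231 V=43.1296[EX]; j=3 S=89.6000 intr=27.0900 cont=26.6650 V=27.0900[EX]; j=4 S=109.1370 intr=7.5530 cont=11.1984 V=11.1984[hold]; j=5 S=132.9341 intr=0.0000 cont=2.2305 V=2.2305[hold]; j=6 S=161.9199 intr=0.0000 cont=0.0000 V=0.0000[hold]  S*(6)=89.6000
k=5: j=0 S=54.7202 intr=61.9698 cont=61.4633 V=61.9698[EX]; j=1 S=66.6518 intr=50.0382 cont=49.5317 V=50.0382[EX]; j=2 S=81.1850 intr=35.5050 cont=34.9984 V=35.5050[EX]; j=3 S=98.8872 intr=17.8028 cont=19.1018 V=19.1018[hold]; j=4 S=120.4493 intr=0.0000 cont=6.7083 V=6.7083[hold]; j=5 S=146.7129 intr=0.0000 cont=1.1161 V=1.1161[hold]  S*(5)=81.1850
k=4: j=0 S=60.3921 intr=56.2979 cont=55.7914 V=56.2979[EX]; j=1 S=73.5604 intr=43.1296 cont=42.6231 V=43.1296[EX]; j=2 S=89.6000 intr=27.0900 cont=27.2268 V=27.2268[hold]; j=3 S=109.1370 intr=7.5530 cont=12.8807 V=12.8807[hold]; j=4 S=132.9341 intr=0.0000 cont=3.9095 V=3.9095[hold]  S*(4)=73.5604
k=3: j=0 S=66.6518 intr=50.0382 cont=49.5317 V=50.0382[EX]; j=1 S=81.1850 intr=35.5050 cont=35.0662 V=35.5050[EX]; j=2 S=98.8872 intr=17.8028 cont=20.0034 V=20.0034[hold]; j=3 S=120.4493 intr=0.0000 cont=8.3816 V=8.3816[hold]  S*(3)=81.1850
k=2: j=0 S=73.5604 intr=43.1296 cont=42.6231 V=43.1296[EX]; j=1 S=89.6000 intr=27.0900 cont=27.6734 V=27.6734[hold]; j=2 S=109.1370 intr=7.5530 cont=14.1606 V=14.1606[hold]  S*(2)=73.5604
k=1: j=0 S=81.1850 intr=35.5050 cont=35.2874 V=35.5050[EX]; j=1 S=98.8872 intr=17.8028 cont=20.8607 V=20.8607[hold]  S*(1)=81.1850
k=0: j=0 S=89.6000 intr=27.0900 cont=28.0980 V=28.0980[hold]  S*(0)=-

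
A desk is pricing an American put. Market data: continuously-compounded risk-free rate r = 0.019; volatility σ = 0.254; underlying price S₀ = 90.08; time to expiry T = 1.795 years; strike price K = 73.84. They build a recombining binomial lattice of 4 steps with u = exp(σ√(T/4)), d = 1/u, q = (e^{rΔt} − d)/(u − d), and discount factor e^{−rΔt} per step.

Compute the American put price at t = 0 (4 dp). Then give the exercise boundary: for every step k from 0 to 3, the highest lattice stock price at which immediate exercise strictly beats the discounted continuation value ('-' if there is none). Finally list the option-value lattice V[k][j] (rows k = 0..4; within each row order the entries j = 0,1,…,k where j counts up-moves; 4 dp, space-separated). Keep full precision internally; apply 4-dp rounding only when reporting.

params: Δt=0.44875 u=1.18548 d=0.84354 q=0.48261 e^(-rΔt)=0.99151
t_4 payoffs: 28.2316 9.7432 0.0000 0.0000 0.0000
t_3: node(3,0) S=54.0681 payoff=19.7719 vs cont=19.1450 → 19.7719 [stop]  node(3,1) S=75.9858 payoff=0.0000 vs cont=4.9983 → 4.9983 [wait]  node(3,2) S=106.7884 payoff=0.0000 vs cont=0.0000 → 0.0000 [wait]  node(3,3) S=150.0777 payoff=0.0000 vs cont=0.0000 → 0.0000 [wait]  ⇒ S*(3)=54.0681
t_2: node(2,0) S=64.0968 payoff=9.7432 vs cont=12.5348 → 12.5348 [wait]  node(2,1) S=90.0800 payoff=0.0000 vs cont=2.5641 → 2.5641 [wait]  node(2,2) S=126.5960 payoff=0.0000 vs cont=0.0000 → 0.0000 [wait]  ⇒ S*(2)=-
t_1: node(1,0) S=75.9858 payoff=0.0000 vs cont=7.6573 → 7.6573 [wait]  node(1,1) S=106.7884 payoff=0.0000 vs cont=1.3154 → 1.3154 [wait]  ⇒ S*(1)=-
t_0: node(0,0) S=90.0800 payoff=0.0000 vs cont=4.5576 → 4.5576 [wait]  ⇒ S*(0)=-

price = 4.5576
boundary = - - - 54.0681
tree:
4.5576
7.6573 1.3154
12.5348 2.5641 0.0000
19.7719 4.9983 0.0000 0.0000
28.2316 9.7432 0.0000 0.0000 0.0000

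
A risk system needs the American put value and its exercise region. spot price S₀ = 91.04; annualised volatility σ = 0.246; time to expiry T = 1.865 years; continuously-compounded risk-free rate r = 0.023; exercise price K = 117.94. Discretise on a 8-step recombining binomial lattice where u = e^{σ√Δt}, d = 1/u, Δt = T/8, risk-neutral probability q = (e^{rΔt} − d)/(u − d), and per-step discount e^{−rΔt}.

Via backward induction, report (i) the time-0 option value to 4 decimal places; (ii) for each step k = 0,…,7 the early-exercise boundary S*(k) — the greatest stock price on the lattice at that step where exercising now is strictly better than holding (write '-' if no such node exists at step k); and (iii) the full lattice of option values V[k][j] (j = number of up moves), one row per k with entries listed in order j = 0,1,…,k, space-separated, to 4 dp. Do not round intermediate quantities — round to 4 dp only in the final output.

Δt=0.23312, u=1.12612, d=0.88801, q=0.49292, disc=e^(-rΔt)=0.99465
k=8 terminal: V=max(K-S,0) → 82.7385 73.2995 61.3295 46.1499 26.9000 2.4884 0.0000 0.0000 0.0000
k=7: j=0 S=39.6411 intr=78.2989 cont=77.6683 V=78.2989[EX]; j=1 S=50.2705 intr=67.6695 cont=67.0388 V=67.6695[EX]; j=2 S=63.7501 intr=54.1899 cont=53.5592 V=54.1899[EX]; j=3 S=80.8441 intr=37.0959 cont=36.4652 V=37.0959[EX]; j=4 S=102.5218 intr=15.4182 cont=14.7875 V=15.4182[EX]; j=5 S=130.0121 intr=0.0000 cont=1.2551 V=1.2551[hold]; j=6 S=164.8738 intr=0.0000 cont=0.0000 V=0.0000[hold]; j=7 S=209.0833 intr=0.0000 cont=0.0000 V=0.0000[hold]  S*(7)=102.5218
k=6: j=0 S=44.6405 intr=73.2995 cont=72.6688 V=73.2995[EX]; j=1 S=56.6105 intr=61.3295 cont=60.6988 V=61.3295[EX]; j=2 S=71.7901 intr=46.1499 cont=45.5192 V=46.1499[EX]; j=3 S=91.0400 intr=26.9000 cont=26.2693 V=26.9000[EX]; j=4 S=115.4516 intr=2.4884 cont=8.3918 V=8.3918[hold]; j=5 S=146.4090 intr=0.0000 cont=0.6330 V=0.6330[hold]; j=6 S=185.6673 intr=0.0000 cont=0.0000 V=0.0000[hold]  S*(6)=91.0400
k=5: j=0 S=50.2705 intr=67.6695 cont=67.0388 V=67.6695[EX]; j=1 S=63.7501 intr=54.1899 cont=53.5592 V=54.1899[EX]; j=2 S=80.8441 intr=37.0959 cont=36.4652 V=37.0959[EX]; j=3 S=102.5218 intr=15.4182 cont=17.6819 V=17.6819[hold]; j=4 S=130.0121 intr=0.0000 cont=4.5429 V=4.5429[hold]; j=5 S=164.8738 intr=0.0000 cont=0.3193 V=0.3193[hold]  S*(5)=80.8441
k=4: j=0 S=56.6105 intr=61.3295 cont=60.6988 V=61.3295[EX]; j=1 S=71.7901 intr=46.1499 cont=45.5192 V=46.1499[EX]; j=2 S=91.0400 intr=26.9000 cont=27.3791 V=27.3791[hold]; j=3 S=115.4516 intr=2.4884 cont=11.1455 V=11.1455[hold]; j=4 S=146.4090 intr=0.0000 cont=2.4478 V=2.4478[hold]  S*(4)=71.7901
k=3: j=0 S=63.7501 intr=54.1899 cont=53.5592 V=54.1899[EX]; j=1 S=80.8441 intr=37.0959 cont=36.7001 V=37.0959[EX]; j=2 S=102.5218 intr=15.4182 cont=19.2737 V=19.2737[hold]; j=3 S=130.0121 intr=0.0000 cont=6.8216 V=6.8216[hold]  S*(3)=80.8441
k=2: j=0 S=71.7901 intr=46.1499 cont=45.5192 V=46.1499[EX]; j=1 S=91.0400 intr=26.9000 cont=28.1596 V=28.1596[hold]; j=2 S=115.4516 intr=2.4884 cont=13.0655 V=13.0655[hold]  S*(2)=71.7901
k=1: j=0 S=80.8441 intr=37.0959 cont=37.0827 V=37.0959[EX]; j=1 S=102.5218 intr=15.4182 cont=20.6086 V=20.6086[hold]  S*(1)=80.8441
k=0: j=0 S=91.0400 intr=26.9000 cont=28.8141 V=28.8141[hold]  S*(0)=-

price = 28.8141
boundary = - 80.8441 71.7901 80.8441 71.7901 80.8441 91.0400 102.5218
tree:
28.8141
37.0959 20.6086
46.1499 28.1596 13.0655
54.1899 37.0959 19.2737 6.8216
61.3295 46.1499 27.3791 11.1455 2.4478
67.6695 54.1899 37.0959 17.6819 4.5429 0.3193
73.2995 61.3295 46.1499 26.9000 8.3918 0.6330 0.0000
78.2989 67.6695 54.1899 37.0959 15.4182 1.2551 0.0000 0.0000
82.7385 73.2995 61.3295 46.1499 26.9000 2.4884 0.0000 0.0000 0.0000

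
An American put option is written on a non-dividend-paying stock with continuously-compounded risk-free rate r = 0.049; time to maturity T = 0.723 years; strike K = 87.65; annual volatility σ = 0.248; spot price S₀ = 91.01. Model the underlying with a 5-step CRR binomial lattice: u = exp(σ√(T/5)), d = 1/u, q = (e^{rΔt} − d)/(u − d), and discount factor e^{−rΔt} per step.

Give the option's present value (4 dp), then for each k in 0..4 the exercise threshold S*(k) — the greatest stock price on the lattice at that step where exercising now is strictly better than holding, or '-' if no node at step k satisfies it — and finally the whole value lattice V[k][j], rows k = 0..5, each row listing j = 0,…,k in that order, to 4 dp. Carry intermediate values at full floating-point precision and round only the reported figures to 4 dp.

params: Δt=0.14460 u=1.09890 d=0.91000 q=0.51409 e^(-rΔt)=0.99294
t_5 payoffs: 30.8553 19.0664 4.8304 0.0000 0.0000 0.0000
t_4: node(4,0) S=62.4114 payoff=25.2386 vs cont=24.6197 → 25.2386 [stop]  node(4,1) S=75.3662 payoff=12.2838 vs cont=11.6650 → 12.2838 [stop]  node(4,2) S=91.0100 payoff=0.0000 vs cont=2.3306 → 2.3306 [wait]  node(4,3) S=109.9010 payoff=0.0000 vs cont=0.0000 → 0.0000 [wait]  node(4,4) S=132.7132 payoff=0.0000 vs cont=0.0000 → 0.0000 [wait]  ⇒ S*(4)=75.3662
t_3: node(3,0) S=68.5836 payoff=19.0664 vs cont=18.4475 → 19.0664 [stop]  node(3,1) S=82.8196 payoff=4.8304 vs cont=7.1164 → 7.1164 [wait]  node(3,2) S=100.0104 payoff=0.0000 vs cont=1.1245 → 1.1245 [wait]  node(3,3) S=120.7697 payoff=0.0000 vs cont=0.0000 → 0.0000 [wait]  ⇒ S*(3)=68.5836
t_2: node(2,0) S=75.3662 payoff=12.2838 vs cont=12.8318 → 12.8318 [wait]  node(2,1) S=91.0100 payoff=0.0000 vs cont=4.0076 → 4.0076 [wait]  node(2,2) S=109.9010 payoff=0.0000 vs cont=0.5425 → 0.5425 [wait]  ⇒ S*(2)=-
t_1: node(1,0) S=82.8196 payoff=4.8304 vs cont=8.2368 → 8.2368 [wait]  node(1,1) S=100.0104 payoff=0.0000 vs cont=2.2105 → 2.2105 [wait]  ⇒ S*(1)=-
t_0: node(0,0) S=91.0100 payoff=0.0000 vs cont=5.1025 → 5.1025 [wait]  ⇒ S*(0)=-

price = 5.1025
boundary = - - - 68.5836 75.3662
tree:
5.1025
8.2368 2.2105
12.8318 4.0076 0.5425
19.0664 7.1164 1.1245 0.0000
25.2386 12.2838 2.3306 0.0000 0.0000
30.8553 19.0664 4.8304 0.0000 0.0000 0.0000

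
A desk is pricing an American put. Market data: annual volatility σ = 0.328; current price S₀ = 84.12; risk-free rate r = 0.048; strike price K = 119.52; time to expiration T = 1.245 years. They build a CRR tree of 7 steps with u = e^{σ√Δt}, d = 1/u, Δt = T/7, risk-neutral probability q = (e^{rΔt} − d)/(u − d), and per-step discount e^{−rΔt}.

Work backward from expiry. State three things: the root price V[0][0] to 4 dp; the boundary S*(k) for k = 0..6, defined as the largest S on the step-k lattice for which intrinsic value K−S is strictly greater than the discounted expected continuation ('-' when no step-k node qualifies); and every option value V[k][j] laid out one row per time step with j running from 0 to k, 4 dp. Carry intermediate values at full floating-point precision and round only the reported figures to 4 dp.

price = 35.8294
boundary = - 73.2528 84.1200 73.2528 84.1200 73.2528 84.1200
tree:
35.8294
46.2672 25.8576
55.7305 35.4000 16.6220
63.9713 46.2672 24.7900 8.6216
71.1474 55.7305 35.4000 14.4527 2.8540
77.3965 63.9713 46.2672 23.3100 5.7154 0.0000
82.8383 71.1474 55.7305 35.4000 11.4455 0.0000 0.0000
87.5771 77.3965 63.9713 46.2672 22.9206 0.0000 0.0000 0.0000

Δt=0.17786, u=1.14835, d=0.87081, q=0.49636, disc=e^(-rΔt)=0.99150
k=7 terminal: V=max(K-S,0) → 87.5771 77.3965 63.9713 46.2672 22.9206 0.0000 0.0000 0.0000
k=6: j=0 S=36.6817 intr=82.8383 cont=81.8223 V=82.8383[EX]; j=1 S=48.3726 intr=71.1474 cont=70.1314 V=71.1474[EX]; j=2 S=63.7895 intr=55.7305 cont=54.7145 V=55.7305[EX]; j=3 S=84.1200 intr=35.4000 cont=34.3840 V=35.4000[EX]; j=4 S=110.9301 intr=8.5899 cont=11.4455 V=11.4455[hold]; j=5 S=146.2848 intr=0.0000 cont=0.0000 V=0.0000[hold]; j=6 S=192.9076 intr=0.0000 cont=0.0000 V=0.0000[hold]  S*(6)=84.1200
k=5: j=0 S=42.1235 intr=77.3965 cont=76.3805 V=77.3965[EX]; j=1 S=55.5487 intr=63.9713 cont=62.9552 V=63.9713[EX]; j=2 S=73.2528 intr=46.2672 cont=45.2512 V=46.2672[EX]; j=3 S=96.5994 intr=22.9206 cont=23.3100 V=23.3100[hold]; j=4 S=127.3868 intr=0.0000 cont=5.7154 V=5.7154[hold]; j=5 S=167.9865 intr=0.0000 cont=0.0000 V=0.0000[hold]  S*(5)=73.2528
k=4: j=0 S=48.3726 intr=71.1474 cont=70.1314 V=71.1474[EX]; j=1 S=63.7895 intr=55.7305 cont=54.7145 V=55.7305[EX]; j=2 S=84.1200 intr=35.4000 cont=34.5756 V=35.4000[EX]; j=3 S=110.9301 intr=8.5899 cont=14.4527 V=14.4527[hold]; j=4 S=146.2848 intr=0.0000 cont=2.8540 V=2.8540[hold]  S*(4)=84.1200
k=3: j=0 S=55.5487 intr=63.9713 cont=62.9552 V=63.9713[EX]; j=1 S=73.2528 intr=46.2672 cont=45.2512 V=46.2672[EX]; j=2 S=96.5994 intr=22.9206 cont=24.7900 V=24.7900[hold]; j=3 S=127.3868 intr=0.0000 cont=8.6216 V=8.6216[hold]  S*(3)=73.2528
k=2: j=0 S=63.7895 intr=55.7305 cont=54.7145 V=55.7305[EX]; j=1 S=84.1200 intr=35.4000 cont=35.3040 V=35.4000[EX]; j=2 S=110.9301 intr=8.5899 cont=16.6220 V=16.6220[hold]  S*(2)=84.1200
k=1: j=0 S=73.2528 intr=46.2672 cont=45.2512 V=46.2672[EX]; j=1 S=96.5994 intr=22.9206 cont=25.8576 V=25.8576[hold]  S*(1)=73.2528
k=0: j=0 S=84.1200 intr=35.4000 cont=35.8294 V=35.8294[hold]  S*(0)=-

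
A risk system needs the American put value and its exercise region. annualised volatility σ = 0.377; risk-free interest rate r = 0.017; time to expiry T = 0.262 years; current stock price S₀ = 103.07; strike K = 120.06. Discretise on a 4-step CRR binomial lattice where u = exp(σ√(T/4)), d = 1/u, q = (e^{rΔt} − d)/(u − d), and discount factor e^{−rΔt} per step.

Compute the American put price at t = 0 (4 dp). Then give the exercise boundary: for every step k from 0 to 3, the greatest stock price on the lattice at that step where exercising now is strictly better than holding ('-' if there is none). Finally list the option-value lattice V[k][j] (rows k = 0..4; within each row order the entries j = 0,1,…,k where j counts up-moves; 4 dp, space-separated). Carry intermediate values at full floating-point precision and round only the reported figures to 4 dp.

Δt=0.06550, u=1.10129, d=0.90802, q=0.48166, disc=e^(-rΔt)=0.99889
k=4 terminal: V=max(K-S,0) → 49.9920 35.0782 16.9900 0.0000 0.0000
k=3: j=0 S=77.1655 intr=42.8945 cont=42.7609 V=42.8945[EX]; j=1 S=93.5899 intr=26.4701 cont=26.3364 V=26.4701[EX]; j=2 S=113.5103 intr=6.5497 cont=8.7968 V=8.7968[hold]; j=3 S=137.6707 intr=0.0000 cont=0.0000 V=0.0000[hold]  S*(3)=93.5899
k=2: j=0 S=84.9818 intr=35.0782 cont=34.9446 V=35.0782[EX]; j=1 S=103.0700 intr=16.9900 cont=17.9375 V=17.9375[hold]; j=2 S=125.0082 intr=0.0000 cont=4.5546 V=4.5546[hold]  S*(2)=84.9818
k=1: j=0 S=93.5899 intr=26.4701 cont=26.7923 V=26.7923[hold]; j=1 S=113.5103 intr=6.5497 cont=11.4787 V=11.4787[hold]  S*(1)=-
k=0: j=0 S=103.0700 intr=16.9900 cont=19.3947 V=19.3947[hold]  S*(0)=-

price = 19.3947
boundary = - - 84.9818 93.5899
tree:
19.3947
26.7923 11.4787
35.0782 17.9375 4.5546
42.8945 26.4701 8.7968 0.0000
49.9920 35.0782 16.9900 0.0000 0.0000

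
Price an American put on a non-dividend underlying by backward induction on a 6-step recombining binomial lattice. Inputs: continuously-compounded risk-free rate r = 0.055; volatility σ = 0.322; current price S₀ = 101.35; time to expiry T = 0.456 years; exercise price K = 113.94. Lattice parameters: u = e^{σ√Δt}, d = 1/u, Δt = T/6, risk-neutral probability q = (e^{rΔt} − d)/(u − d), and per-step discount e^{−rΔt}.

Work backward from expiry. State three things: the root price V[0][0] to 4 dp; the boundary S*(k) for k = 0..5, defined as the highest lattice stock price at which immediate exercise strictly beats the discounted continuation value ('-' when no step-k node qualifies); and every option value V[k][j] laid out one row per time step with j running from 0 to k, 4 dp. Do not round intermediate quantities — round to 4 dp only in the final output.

price = 15.6847
boundary = - - 84.8633 77.6547 84.8633 92.7410
tree:
15.6847
21.7819 9.7522
29.0767 14.7094 4.9038
36.2853 21.2516 8.3262 1.5413
42.8816 29.0767 13.6473 3.1040 0.0000
48.9175 36.2853 21.1990 6.2514 0.0000 0.0000
54.4407 42.8816 29.0767 12.5900 0.0000 0.0000 0.0000

Δt=0.07600, u=1.09283, d=0.91506, q=0.50138, disc=e^(-rΔt)=0.99583
k=6 terminal: V=max(K-S,0) → 54.4407 42.8816 29.0767 12.5900 0.0000 0.0000 0.0000
k=5: j=0 S=65.0225 intr=48.9175 cont=48.4422 V=48.9175[EX]; j=1 S=77.6547 intr=36.2853 cont=35.8100 V=36.2853[EX]; j=2 S=92.7410 intr=21.1990 cont=20.7237 V=21.1990[EX]; j=3 S=110.7582 intr=3.1818 cont=6.2514 V=6.2514[hold]; j=4 S=132.2756 intr=0.0000 cont=0.0000 V=0.0000[hold]; j=5 S=157.9733 intr=0.0000 cont=0.0000 V=0.0000[hold]  S*(5)=92.7410
k=4: j=0 S=71.0584 intr=42.8816 cont=42.4063 V=42.8816[EX]; j=1 S=84.8633 intr=29.0767 cont=28.6015 V=29.0767[EX]; j=2 S=101.3500 intr=12.5900 cont=13.6473 V=13.6473[hold]; j=3 S=121.0397 intr=0.0000 cont=3.1040 V=3.1040[hold]; j=4 S=144.5546 intr=0.0000 cont=0.0000 V=0.0000[hold]  S*(4)=84.8633
k=3: j=0 S=77.6547 intr=36.2853 cont=35.8100 V=36.2853[EX]; j=1 S=92.7410 intr=21.1990 cont=21.2516 V=21.2516[hold]; j=2 S=110.7582 intr=3.1818 cont=8.3262 V=8.3262[hold]; j=3 S=132.2756 intr=0.0000 cont=1.5413 V=1.5413[hold]  S*(3)=77.6547
k=2: j=0 S=84.8633 intr=29.0767 cont=28.6277 V=29.0767[EX]; j=1 S=101.3500 intr=12.5900 cont=14.7094 V=14.7094[hold]; j=2 S=121.0397 intr=0.0000 cont=4.9038 V=4.9038[hold]  S*(2)=84.8633
k=1: j=0 S=92.7410 intr=21.1990 cont=21.7819 V=21.7819[hold]; j=1 S=110.7582 intr=3.1818 cont=9.7522 V=9.7522[hold]  S*(1)=-
k=0: j=0 S=101.3500 intr=12.5900 cont=15.6847 V=15.6847[hold]  S*(0)=-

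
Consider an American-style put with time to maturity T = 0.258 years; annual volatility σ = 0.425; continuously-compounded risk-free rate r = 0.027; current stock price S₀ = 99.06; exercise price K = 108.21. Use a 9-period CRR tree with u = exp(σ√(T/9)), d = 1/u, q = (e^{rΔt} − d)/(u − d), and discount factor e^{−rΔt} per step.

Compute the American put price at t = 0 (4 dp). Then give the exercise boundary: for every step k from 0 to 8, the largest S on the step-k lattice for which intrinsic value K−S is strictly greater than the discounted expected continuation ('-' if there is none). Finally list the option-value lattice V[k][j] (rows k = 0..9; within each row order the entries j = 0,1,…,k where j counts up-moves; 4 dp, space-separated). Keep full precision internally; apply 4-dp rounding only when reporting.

price = 13.7773
boundary = - - - - 74.2839 79.8263 85.7821 92.1823 99.0600
tree:
13.7773
18.0827 9.2712
23.0351 12.9028 5.4665
28.4191 17.4092 8.1837 2.6173
33.9261 22.6724 11.9014 4.2868 0.8657
39.0836 28.3837 16.7017 6.8717 1.5750 0.1211
43.8830 33.9261 22.4279 10.7058 2.8501 0.2364 0.0000
48.3492 39.0836 28.3837 16.0277 5.1255 0.4615 0.0000 0.0000
52.5053 43.8830 33.9261 22.4279 9.1500 0.9010 0.0000 0.0000 0.0000
56.3729 48.3492 39.0836 28.3837 16.0277 1.7591 0.0000 0.0000 0.0000 0.0000

Δt=0.02867, u=1.07461, d=0.93057, q=0.48739, disc=e^(-rΔt)=0.99923
k=9 terminal: V=max(K-S,0) → 56.3729 48.3492 39.0836 28.3837 16.0277 1.7591 0.0000 0.0000 0.0000 0.0000
k=8: j=0 S=55.7047 intr=52.5053 cont=52.4216 V=52.5053[EX]; j=1 S=64.3270 intr=43.8830 cont=43.7993 V=43.8830[EX]; j=2 S=74.2839 intr=33.9261 cont=33.8423 V=33.9261[EX]; j=3 S=85.7821 intr=22.4279 cont=22.3442 V=22.4279[EX]; j=4 S=99.0600 intr=9.1500 cont=9.0663 V=9.1500[EX]; j=5 S=114.3932 intr=0.0000 cont=0.9010 V=0.9010[hold]; j=6 S=132.0997 intr=0.0000 cont=0.0000 V=0.0000[hold]; j=7 S=152.5469 intr=0.0000 cont=0.0000 V=0.0000[hold]; j=8 S=176.1591 intr=0.0000 cont=0.0000 V=0.0000[hold]  S*(8)=99.0600
k=7: j=0 S=59.8608 intr=48.3492 cont=48.2655 V=48.3492[EX]; j=1 S=69.1264 intr=39.0836 cont=38.9999 V=39.0836[EX]; j=2 S=79.8263 intr=28.3837 cont=28.3000 V=28.3837[EX]; j=3 S=92.1823 intr=16.0277 cont=15.9440 V=16.0277[EX]; j=4 S=106.4509 intr=1.7591 cont=5.1255 V=5.1255[hold]; j=5 S=122.9280 intr=0.0000 cont=0.4615 V=0.4615[hold]; j=6 S=141.9556 intr=0.0000 cont=0.0000 V=0.0000[hold]; j=7 S=163.9284 intr=0.0000 cont=0.0000 V=0.0000[hold]  S*(7)=92.1823
k=6: j=0 S=64.3270 intr=43.8830 cont=43.7993 V=43.8830[EX]; j=1 S=74.2839 intr=33.9261 cont=33.8423 V=33.9261[EX]; j=2 S=85.7821 intr=22.4279 cont=22.3442 V=22.4279[EX]; j=3 S=99.0600 intr=9.1500 cont=10.7058 V=10.7058[hold]; j=4 S=114.3932 intr=0.0000 cont=2.8501 V=2.8501[hold]; j=5 S=132.0997 intr=0.0000 cont=0.2364 V=0.2364[hold]; j=6 S=152.5469 intr=0.0000 cont=0.0000 V=0.0000[hold]  S*(6)=85.7821
k=5: j=0 S=69.1264 intr=39.0836 cont=38.9999 V=39.0836[EX]; j=1 S=79.8263 intr=28.3837 cont=28.3000 V=28.3837[EX]; j=2 S=92.1823 intr=16.0277 cont=16.7017 V=16.7017[hold]; j=3 S=106.4509 intr=1.7591 cont=6.8717 V=6.8717[hold]; j=4 S=122.9280 intr=0.0000 cont=1.5750 V=1.5750[hold]; j=5 S=141.9556 intr=0.0000 cont=0.1211 V=0.1211[hold]  S*(5)=79.8263
k=4: j=0 S=74.2839 intr=33.9261 cont=33.8423 V=33.9261[EX]; j=1 S=85.7821 intr=22.4279 cont=22.6724 V=22.6724[hold]; j=2 S=99.0600 intr=9.1500 cont=11.9014 V=11.9014[hold]; j=3 S=114.3932 intr=0.0000 cont=4.2868 V=4.2868[hold]; j=4 S=132.0997 intr=0.0000 cont=0.8657 V=0.8657[hold]  S*(4)=74.2839
k=3: j=0 S=79.8263 intr=28.3837 cont=28.4191 V=28.4191[hold]; j=1 S=92.1823 intr=16.0277 cont=17.4092 V=17.4092[hold]; j=2 S=106.4509 intr=1.7591 cont=8.1837 V=8.1837[hold]; j=3 S=122.9280 intr=0.0000 cont=2.6173 V=2.6173[hold]  S*(3)=-
k=2: j=0 S=85.7821 intr=22.4279 cont=23.0351 V=23.0351[hold]; j=1 S=99.0600 intr=9.1500 cont=12.9028 V=12.9028[hold]; j=2 S=114.3932 intr=0.0000 cont=5.4665 V=5.4665[hold]  S*(2)=-
k=1: j=0 S=92.1823 intr=16.0277 cont=18.0827 V=18.0827[hold]; j=1 S=106.4509 intr=1.7591 cont=9.2712 V=9.2712[hold]  S*(1)=-
k=0: j=0 S=99.0600 intr=9.1500 cont=13.7773 V=13.7773[hold]  S*(0)=-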